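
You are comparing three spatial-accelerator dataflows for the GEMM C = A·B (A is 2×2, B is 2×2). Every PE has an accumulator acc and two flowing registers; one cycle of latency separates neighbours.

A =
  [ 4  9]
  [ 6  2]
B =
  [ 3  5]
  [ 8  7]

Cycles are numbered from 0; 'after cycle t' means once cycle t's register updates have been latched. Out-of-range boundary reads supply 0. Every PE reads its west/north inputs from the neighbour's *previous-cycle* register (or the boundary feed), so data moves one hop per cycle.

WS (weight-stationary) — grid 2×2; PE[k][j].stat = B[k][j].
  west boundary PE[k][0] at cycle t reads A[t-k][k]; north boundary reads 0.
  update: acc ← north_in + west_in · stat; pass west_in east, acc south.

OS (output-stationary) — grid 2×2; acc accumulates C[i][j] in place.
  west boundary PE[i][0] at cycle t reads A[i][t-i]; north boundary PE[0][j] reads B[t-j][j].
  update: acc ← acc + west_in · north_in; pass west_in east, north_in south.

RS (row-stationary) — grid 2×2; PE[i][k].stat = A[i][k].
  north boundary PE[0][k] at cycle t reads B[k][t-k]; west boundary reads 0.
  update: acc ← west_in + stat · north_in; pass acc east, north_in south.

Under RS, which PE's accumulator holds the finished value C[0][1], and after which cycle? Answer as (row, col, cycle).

(row, col, cycle) = (0, 1, 2)

RS: C[0][1] accumulates in PE[0][1]:
  @0  [0,1]  acc 0  |  →0  ↓0
  @1  [0,1]  acc 84  |  →84  ↓8
  @2  [0,1]  acc 83  |  →83  ↓7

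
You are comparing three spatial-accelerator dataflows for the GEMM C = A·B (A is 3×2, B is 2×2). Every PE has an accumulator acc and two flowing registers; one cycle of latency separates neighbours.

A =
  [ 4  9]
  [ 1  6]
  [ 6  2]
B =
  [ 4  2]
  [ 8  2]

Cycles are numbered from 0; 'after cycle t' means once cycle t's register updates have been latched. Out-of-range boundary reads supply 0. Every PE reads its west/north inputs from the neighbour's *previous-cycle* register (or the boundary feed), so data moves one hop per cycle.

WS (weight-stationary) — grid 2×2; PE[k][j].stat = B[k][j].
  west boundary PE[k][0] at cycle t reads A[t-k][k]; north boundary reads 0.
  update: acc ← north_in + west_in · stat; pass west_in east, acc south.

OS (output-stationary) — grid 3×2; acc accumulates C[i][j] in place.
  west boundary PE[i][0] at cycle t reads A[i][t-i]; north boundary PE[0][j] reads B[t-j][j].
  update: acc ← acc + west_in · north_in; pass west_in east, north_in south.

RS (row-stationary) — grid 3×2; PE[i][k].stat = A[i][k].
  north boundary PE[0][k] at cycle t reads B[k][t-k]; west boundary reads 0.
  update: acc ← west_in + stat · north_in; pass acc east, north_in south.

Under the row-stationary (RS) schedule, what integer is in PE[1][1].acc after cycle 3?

PE[1][1].acc = 14

RS (3×2). Following PE[1][1] plus its west/north inputs:
  t=0 PE[0][1]: acc=0 h=0 v=0
  t=0 PE[1][0]: acc=0 h=0 v=0
  t=0 PE[1][1]: acc=0 h=0 v=0
  t=1 PE[0][1]: acc=88 h=88 v=8
  t=1 PE[1][0]: acc=4 h=4 v=4
  t=1 PE[1][1]: acc=0 h=0 v=0
  t=2 PE[0][1]: acc=26 h=26 v=2
  t=2 PE[1][0]: acc=2 h=2 v=2
  t=2 PE[1][1]: acc=52 h=52 v=8
  t=3 PE[0][1]: acc=0 h=0 v=0
  t=3 PE[1][0]: acc=0 h=0 v=0
  t=3 PE[1][1]: acc=14 h=14 v=2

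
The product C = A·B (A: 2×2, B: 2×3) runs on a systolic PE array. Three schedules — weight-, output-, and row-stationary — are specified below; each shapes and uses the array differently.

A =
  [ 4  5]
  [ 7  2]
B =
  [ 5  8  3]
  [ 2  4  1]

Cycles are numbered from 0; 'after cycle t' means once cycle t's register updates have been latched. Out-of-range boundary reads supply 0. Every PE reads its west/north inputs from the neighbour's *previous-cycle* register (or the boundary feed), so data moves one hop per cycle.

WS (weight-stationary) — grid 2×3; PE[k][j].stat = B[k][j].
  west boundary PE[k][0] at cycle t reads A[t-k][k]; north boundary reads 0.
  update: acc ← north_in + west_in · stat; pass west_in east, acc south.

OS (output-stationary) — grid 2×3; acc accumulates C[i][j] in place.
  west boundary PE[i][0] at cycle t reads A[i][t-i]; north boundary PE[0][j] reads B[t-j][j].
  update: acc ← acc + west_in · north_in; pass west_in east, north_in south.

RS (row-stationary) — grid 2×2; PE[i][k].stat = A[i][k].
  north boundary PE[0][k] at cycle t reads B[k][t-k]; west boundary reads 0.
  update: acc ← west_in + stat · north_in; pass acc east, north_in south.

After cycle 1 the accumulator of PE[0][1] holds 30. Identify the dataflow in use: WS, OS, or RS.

WS [2×3] PE[0][1] across cycles:
  cycle 0: PE[0][1] → acc 0, east 0, south 0
  cycle 1: PE[0][1] → acc 32, east 4, south 32
OS [2×3] PE[0][1] across cycles:
  cycle 0: PE[0][1] → acc 0, east 0, south 0
  cycle 1: PE[0][1] → acc 32, east 4, south 8
RS [2×2] PE[0][1] across cycles:
  cycle 0: PE[0][1] → acc 0, east 0, south 0
  cycle 1: PE[0][1] → acc 30, east 30, south 2

dataflow = RS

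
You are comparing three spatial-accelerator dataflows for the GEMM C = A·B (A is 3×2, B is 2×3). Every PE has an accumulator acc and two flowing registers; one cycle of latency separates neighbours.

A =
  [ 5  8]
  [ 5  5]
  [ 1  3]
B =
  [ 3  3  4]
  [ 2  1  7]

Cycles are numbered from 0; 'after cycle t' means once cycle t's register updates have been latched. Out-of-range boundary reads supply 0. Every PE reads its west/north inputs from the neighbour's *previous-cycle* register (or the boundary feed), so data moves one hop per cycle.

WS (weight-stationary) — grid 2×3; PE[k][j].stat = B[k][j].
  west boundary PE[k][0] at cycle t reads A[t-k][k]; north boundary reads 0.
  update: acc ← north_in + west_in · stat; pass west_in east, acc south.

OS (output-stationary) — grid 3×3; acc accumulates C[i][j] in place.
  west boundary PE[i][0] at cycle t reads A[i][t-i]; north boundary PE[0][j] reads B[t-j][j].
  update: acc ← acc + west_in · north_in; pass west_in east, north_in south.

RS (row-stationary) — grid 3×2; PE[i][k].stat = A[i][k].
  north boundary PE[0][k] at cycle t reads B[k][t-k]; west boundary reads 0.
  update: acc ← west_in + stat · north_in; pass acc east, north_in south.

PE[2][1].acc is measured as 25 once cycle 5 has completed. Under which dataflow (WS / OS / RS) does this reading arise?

dataflow = RS

WS (2×3): PE[2][1] does not exist.
— OS: 3×3; PE[2][1] trace:
  after 0 — PE[2][1] acc=0, pass-E 0, pass-S 0
  after 1 — PE[2][1] acc=0, pass-E 0, pass-S 0
  after 2 — PE[2][1] acc=0, pass-E 0, pass-S 0
  after 3 — PE[2][1] acc=3, pass-E 1, pass-S 3
  after 4 — PE[2][1] acc=6, pass-E 3, pass-S 1
  after 5 — PE[2][1] acc=6, pass-E 0, pass-S 0
— RS: 3×2; PE[2][1] trace:
  after 0 — PE[2][1] acc=0, pass-E 0, pass-S 0
  after 1 — PE[2][1] acc=0, pass-E 0, pass-S 0
  after 2 — PE[2][1] acc=0, pass-E 0, pass-S 0
  after 3 — PE[2][1] acc=9, pass-E 9, pass-S 2
  after 4 — PE[2][1] acc=6, pass-E 6, pass-S 1
  after 5 — PE[2][1] acc=25, pass-E 25, pass-S 7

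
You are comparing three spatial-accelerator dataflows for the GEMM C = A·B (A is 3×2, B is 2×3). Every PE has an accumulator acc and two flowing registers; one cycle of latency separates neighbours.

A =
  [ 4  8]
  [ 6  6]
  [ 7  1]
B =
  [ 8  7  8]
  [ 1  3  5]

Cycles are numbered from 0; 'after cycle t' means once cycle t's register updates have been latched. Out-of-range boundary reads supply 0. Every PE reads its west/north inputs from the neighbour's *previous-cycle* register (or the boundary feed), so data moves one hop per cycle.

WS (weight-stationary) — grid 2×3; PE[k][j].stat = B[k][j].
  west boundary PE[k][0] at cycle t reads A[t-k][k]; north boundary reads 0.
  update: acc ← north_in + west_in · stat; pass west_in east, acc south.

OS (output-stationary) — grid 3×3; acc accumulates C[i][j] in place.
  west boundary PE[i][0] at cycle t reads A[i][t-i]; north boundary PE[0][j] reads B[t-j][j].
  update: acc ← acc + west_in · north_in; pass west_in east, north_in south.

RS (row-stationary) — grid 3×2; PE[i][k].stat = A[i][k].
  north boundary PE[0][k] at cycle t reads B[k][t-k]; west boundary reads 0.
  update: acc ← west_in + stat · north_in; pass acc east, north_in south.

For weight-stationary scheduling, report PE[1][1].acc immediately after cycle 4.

WS (2×3). Following PE[1][1] plus its west/north inputs:
  step 0 · PE0,1: acc=0; fwd→0 fwd↓0
  step 0 · PE1,0: acc=0; fwd→0 fwd↓0
  step 0 · PE1,1: acc=0; fwd→0 fwd↓0
  step 1 · PE0,1: acc=28; fwd→4 fwd↓28
  step 1 · PE1,0: acc=40; fwd→8 fwd↓40
  step 1 · PE1,1: acc=0; fwd→0 fwd↓0
  step 2 · PE0,1: acc=42; fwd→6 fwd↓42
  step 2 · PE1,0: acc=54; fwd→6 fwd↓54
  step 2 · PE1,1: acc=52; fwd→8 fwd↓52
  step 3 · PE0,1: acc=49; fwd→7 fwd↓49
  step 3 · PE1,0: acc=57; fwd→1 fwd↓57
  step 3 · PE1,1: acc=60; fwd→6 fwd↓60
  step 4 · PE0,1: acc=0; fwd→0 fwd↓0
  step 4 · PE1,0: acc=0; fwd→0 fwd↓0
  step 4 · PE1,1: acc=52; fwd→1 fwd↓52

PE[1][1].acc = 52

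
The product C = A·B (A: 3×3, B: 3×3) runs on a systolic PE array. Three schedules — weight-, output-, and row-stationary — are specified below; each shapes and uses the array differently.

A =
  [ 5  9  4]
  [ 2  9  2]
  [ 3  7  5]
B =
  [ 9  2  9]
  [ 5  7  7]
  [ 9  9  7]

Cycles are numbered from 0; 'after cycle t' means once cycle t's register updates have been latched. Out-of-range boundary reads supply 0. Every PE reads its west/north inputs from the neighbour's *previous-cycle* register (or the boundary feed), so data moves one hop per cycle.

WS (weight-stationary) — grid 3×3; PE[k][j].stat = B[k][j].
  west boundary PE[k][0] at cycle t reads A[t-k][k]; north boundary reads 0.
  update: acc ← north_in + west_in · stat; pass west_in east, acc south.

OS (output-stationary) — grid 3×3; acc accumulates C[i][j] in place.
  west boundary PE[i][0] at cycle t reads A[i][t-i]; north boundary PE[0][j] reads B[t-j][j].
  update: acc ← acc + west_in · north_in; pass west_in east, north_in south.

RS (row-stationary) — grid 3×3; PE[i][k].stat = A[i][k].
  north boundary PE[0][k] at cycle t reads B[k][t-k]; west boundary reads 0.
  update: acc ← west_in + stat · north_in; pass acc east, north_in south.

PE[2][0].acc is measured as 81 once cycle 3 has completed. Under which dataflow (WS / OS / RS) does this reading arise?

WS (3×3 grid), PE[2][0]:
  step 0 · PE2,0: acc=0; fwd→0 fwd↓0
  step 1 · PE2,0: acc=0; fwd→0 fwd↓0
  step 2 · PE2,0: acc=126; fwd→4 fwd↓126
  step 3 · PE2,0: acc=81; fwd→2 fwd↓81
OS (3×3 grid), PE[2][0]:
  step 0 · PE2,0: acc=0; fwd→0 fwd↓0
  step 1 · PE2,0: acc=0; fwd→0 fwd↓0
  step 2 · PE2,0: acc=27; fwd→3 fwd↓9
  step 3 · PE2,0: acc=62; fwd→7 fwd↓5
RS (3×3 grid), PE[2][0]:
  step 0 · PE2,0: acc=0; fwd→0 fwd↓0
  step 1 · PE2,0: acc=0; fwd→0 fwd↓0
  step 2 · PE2,0: acc=27; fwd→27 fwd↓9
  step 3 · PE2,0: acc=6; fwd→6 fwd↓2

dataflow = WS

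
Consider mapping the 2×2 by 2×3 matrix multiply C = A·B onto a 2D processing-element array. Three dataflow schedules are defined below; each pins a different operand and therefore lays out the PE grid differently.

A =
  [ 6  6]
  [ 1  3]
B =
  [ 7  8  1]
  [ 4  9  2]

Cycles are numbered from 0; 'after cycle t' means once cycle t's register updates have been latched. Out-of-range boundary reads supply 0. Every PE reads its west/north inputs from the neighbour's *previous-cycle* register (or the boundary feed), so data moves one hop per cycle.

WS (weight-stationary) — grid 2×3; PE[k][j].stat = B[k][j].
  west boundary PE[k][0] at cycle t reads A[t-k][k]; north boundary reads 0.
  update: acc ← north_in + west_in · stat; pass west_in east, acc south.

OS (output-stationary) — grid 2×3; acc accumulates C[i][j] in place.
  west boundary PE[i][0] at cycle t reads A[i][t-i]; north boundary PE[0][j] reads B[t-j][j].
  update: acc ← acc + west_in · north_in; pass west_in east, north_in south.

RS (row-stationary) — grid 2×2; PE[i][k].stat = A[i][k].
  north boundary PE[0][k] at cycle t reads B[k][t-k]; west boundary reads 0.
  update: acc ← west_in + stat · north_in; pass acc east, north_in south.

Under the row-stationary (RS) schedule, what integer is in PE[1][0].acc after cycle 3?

RS 2×2: PE[1][0] cycle-by-cycle (with neighbour feeds):
  c0 r0c0: 42 / 42 / 7
  c0 r1c0: 0 / 0 / 0
  c1 r0c0: 48 / 48 / 8
  c1 r1c0: 7 / 7 / 7
  c2 r0c0: 6 / 6 / 1
  c2 r1c0: 8 / 8 / 8
  c3 r0c0: 0 / 0 / 0
  c3 r1c0: 1 / 1 / 1

PE[1][0].acc = 1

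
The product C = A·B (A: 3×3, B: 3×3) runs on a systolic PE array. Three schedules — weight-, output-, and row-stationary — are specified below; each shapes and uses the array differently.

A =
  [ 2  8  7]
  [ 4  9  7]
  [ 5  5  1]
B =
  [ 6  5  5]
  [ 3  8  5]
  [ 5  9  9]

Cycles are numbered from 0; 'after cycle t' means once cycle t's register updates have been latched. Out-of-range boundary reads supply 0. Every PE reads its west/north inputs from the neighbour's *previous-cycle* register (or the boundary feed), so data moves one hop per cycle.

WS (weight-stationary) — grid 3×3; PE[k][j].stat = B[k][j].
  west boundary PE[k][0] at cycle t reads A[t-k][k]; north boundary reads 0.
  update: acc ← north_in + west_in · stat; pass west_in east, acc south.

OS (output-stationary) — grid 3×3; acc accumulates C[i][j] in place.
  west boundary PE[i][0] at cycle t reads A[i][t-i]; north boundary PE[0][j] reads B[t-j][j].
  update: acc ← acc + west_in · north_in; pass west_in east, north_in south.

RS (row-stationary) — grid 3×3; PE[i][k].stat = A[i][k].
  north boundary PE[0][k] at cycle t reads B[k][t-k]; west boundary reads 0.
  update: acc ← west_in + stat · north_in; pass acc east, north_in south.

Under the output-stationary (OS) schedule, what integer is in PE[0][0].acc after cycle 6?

Tracing OS — 3×3 array, target PE[0][0]:
  cycle 0: PE[0][0] → acc 12, east 2, south 6
  cycle 1: PE[0][0] → acc 36, east 8, south 3
  cycle 2: PE[0][0] → acc 71, east 7, south 5
  cycle 3: PE[0][0] → acc 71, east 0, south 0
  cycle 4: PE[0][0] → acc 71, east 0, south 0
  cycle 5: PE[0][0] → acc 71, east 0, south 0
  cycle 6: PE[0][0] → acc 71, east 0, south 0

PE[0][0].acc = 71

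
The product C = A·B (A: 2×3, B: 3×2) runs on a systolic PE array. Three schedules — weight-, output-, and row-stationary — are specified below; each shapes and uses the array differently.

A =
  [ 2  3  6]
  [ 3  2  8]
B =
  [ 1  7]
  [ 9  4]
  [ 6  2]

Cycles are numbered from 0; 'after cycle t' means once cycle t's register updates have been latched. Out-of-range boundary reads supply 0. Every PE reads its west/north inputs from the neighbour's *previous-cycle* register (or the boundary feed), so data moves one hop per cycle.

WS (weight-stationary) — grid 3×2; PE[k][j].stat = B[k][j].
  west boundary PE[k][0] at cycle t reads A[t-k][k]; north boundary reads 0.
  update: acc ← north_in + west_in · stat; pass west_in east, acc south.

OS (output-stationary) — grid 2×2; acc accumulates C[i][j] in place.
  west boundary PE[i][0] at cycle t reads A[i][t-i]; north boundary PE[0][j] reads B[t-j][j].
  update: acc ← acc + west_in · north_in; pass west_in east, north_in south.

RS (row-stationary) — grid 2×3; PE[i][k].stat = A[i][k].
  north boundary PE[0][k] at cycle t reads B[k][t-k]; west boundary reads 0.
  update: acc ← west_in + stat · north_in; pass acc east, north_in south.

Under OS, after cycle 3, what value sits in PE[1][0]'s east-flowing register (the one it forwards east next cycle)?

OS (2×2). Following PE[1][0] plus its west/north inputs:
  after 0 — PE[0][0] acc=2, pass-E 2, pass-S 1
  after 0 — PE[1][0] acc=0, pass-E 0, pass-S 0
  after 1 — PE[0][0] acc=29, pass-E 3, pass-S 9
  after 1 — PE[1][0] acc=3, pass-E 3, pass-S 1
  after 2 — PE[0][0] acc=65, pass-E 6, pass-S 6
  after 2 — PE[1][0] acc=21, pass-E 2, pass-S 9
  after 3 — PE[0][0] acc=65, pass-E 0, pass-S 0
  after 3 — PE[1][0] acc=69, pass-E 8, pass-S 6

register = 8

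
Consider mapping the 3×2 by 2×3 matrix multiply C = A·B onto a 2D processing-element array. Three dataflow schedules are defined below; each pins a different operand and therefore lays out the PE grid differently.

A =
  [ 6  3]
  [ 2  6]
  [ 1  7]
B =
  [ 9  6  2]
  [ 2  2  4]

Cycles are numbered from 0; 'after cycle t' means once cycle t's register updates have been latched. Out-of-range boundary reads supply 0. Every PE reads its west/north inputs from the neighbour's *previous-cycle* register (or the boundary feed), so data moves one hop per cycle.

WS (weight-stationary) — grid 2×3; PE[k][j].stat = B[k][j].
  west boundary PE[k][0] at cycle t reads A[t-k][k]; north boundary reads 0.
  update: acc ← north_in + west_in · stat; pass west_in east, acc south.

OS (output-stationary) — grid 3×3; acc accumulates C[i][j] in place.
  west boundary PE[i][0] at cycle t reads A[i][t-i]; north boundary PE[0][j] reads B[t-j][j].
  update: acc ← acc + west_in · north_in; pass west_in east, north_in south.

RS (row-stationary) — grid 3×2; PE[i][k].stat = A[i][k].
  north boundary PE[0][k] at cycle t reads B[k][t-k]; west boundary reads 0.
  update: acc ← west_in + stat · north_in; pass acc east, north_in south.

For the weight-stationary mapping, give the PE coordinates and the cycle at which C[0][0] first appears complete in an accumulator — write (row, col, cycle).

Under WS, C[0][0] lands at PE[1][0]:
  0: (1,0).acc=0  regs=<0,0>
  1: (1,0).acc=60  regs=<3,60>

(row, col, cycle) = (1, 0, 1)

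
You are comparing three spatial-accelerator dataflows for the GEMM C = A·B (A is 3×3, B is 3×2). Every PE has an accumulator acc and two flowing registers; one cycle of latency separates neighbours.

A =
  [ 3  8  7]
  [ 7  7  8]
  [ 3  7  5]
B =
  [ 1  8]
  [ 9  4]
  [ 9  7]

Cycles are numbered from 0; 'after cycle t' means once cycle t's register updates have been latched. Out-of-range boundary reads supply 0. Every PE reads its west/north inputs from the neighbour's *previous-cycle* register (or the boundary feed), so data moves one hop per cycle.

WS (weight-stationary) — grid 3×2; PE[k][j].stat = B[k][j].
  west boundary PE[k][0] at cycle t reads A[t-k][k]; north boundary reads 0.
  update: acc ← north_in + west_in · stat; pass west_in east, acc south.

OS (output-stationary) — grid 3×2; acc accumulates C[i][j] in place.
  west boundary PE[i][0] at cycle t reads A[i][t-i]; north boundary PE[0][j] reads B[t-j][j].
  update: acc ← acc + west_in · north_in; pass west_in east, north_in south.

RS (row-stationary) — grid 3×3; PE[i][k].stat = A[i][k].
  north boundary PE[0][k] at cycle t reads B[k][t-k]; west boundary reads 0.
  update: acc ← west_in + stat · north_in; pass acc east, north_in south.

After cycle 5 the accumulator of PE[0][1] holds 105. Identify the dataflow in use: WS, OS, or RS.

dataflow = OS

WS (3×2 grid), PE[0][1]:
  [0] (0,1) acc=0 (h:0 v:0)
  [1] (0,1) acc=24 (h:3 v:24)
  [2] (0,1) acc=56 (h:7 v:56)
  [3] (0,1) acc=24 (h:3 v:24)
  [4] (0,1) acc=0 (h:0 v:0)
  [5] (0,1) acc=0 (h:0 v:0)
OS (3×2 grid), PE[0][1]:
  [0] (0,1) acc=0 (h:0 v:0)
  [1] (0,1) acc=24 (h:3 v:8)
  [2] (0,1) acc=56 (h:8 v:4)
  [3] (0,1) acc=105 (h:7 v:7)
  [4] (0,1) acc=105 (h:0 v:0)
  [5] (0,1) acc=105 (h:0 v:0)
RS (3×3 grid), PE[0][1]:
  [0] (0,1) acc=0 (h:0 v:0)
  [1] (0,1) acc=75 (h:75 v:9)
  [2] (0,1) acc=56 (h:56 v:4)
  [3] (0,1) acc=0 (h:0 v:0)
  [4] (0,1) acc=0 (h:0 v:0)
  [5] (0,1) acc=0 (h:0 v:0)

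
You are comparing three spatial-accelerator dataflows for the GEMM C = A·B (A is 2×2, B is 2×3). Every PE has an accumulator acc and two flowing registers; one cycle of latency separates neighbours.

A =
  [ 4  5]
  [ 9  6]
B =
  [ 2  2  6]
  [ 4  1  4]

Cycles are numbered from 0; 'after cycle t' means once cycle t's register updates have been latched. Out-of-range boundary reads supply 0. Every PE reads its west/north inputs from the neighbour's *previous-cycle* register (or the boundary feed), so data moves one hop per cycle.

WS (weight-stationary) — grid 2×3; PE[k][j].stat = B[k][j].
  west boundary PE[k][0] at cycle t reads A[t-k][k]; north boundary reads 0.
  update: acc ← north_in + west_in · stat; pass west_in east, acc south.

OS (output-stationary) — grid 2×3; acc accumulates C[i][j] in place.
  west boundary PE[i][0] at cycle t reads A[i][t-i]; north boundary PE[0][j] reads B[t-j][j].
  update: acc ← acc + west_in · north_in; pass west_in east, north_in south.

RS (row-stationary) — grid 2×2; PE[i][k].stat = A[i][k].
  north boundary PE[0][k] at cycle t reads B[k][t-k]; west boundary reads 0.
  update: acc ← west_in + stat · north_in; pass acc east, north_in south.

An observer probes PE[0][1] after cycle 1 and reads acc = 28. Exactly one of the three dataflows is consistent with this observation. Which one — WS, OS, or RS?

WS [2×3] PE[0][1] across cycles:
  after 0 — PE[0][1] acc=0, pass-E 0, pass-S 0
  after 1 — PE[0][1] acc=8, pass-E 4, pass-S 8
OS [2×3] PE[0][1] across cycles:
  after 0 — PE[0][1] acc=0, pass-E 0, pass-S 0
  after 1 — PE[0][1] acc=8, pass-E 4, pass-S 2
RS [2×2] PE[0][1] across cycles:
  after 0 — PE[0][1] acc=0, pass-E 0, pass-S 0
  after 1 — PE[0][1] acc=28, pass-E 28, pass-S 4

dataflow = RS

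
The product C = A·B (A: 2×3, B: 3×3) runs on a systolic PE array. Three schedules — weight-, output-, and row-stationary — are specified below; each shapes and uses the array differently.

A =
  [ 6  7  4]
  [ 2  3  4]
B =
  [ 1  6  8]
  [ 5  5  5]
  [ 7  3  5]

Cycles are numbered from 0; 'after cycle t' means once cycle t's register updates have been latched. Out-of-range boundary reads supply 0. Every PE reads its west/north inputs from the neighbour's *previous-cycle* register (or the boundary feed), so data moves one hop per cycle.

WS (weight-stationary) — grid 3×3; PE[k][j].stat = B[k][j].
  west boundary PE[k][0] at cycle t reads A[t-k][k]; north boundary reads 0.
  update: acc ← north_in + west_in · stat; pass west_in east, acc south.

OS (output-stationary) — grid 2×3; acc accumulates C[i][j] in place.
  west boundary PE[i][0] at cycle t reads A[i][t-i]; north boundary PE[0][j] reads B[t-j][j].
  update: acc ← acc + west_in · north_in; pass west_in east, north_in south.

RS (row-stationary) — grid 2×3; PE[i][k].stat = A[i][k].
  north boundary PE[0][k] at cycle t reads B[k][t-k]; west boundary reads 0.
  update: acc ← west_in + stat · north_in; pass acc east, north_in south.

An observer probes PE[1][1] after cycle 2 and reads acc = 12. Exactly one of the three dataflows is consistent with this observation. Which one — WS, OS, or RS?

WS (3×3 grid), PE[1][1]:
  0: (1,1).acc=0  regs=<0,0>
  1: (1,1).acc=0  regs=<0,0>
  2: (1,1).acc=71  regs=<7,71>
OS (2×3 grid), PE[1][1]:
  0: (1,1).acc=0  regs=<0,0>
  1: (1,1).acc=0  regs=<0,0>
  2: (1,1).acc=12  regs=<2,6>
RS (2×3 grid), PE[1][1]:
  0: (1,1).acc=0  regs=<0,0>
  1: (1,1).acc=0  regs=<0,0>
  2: (1,1).acc=17  regs=<17,5>

dataflow = OS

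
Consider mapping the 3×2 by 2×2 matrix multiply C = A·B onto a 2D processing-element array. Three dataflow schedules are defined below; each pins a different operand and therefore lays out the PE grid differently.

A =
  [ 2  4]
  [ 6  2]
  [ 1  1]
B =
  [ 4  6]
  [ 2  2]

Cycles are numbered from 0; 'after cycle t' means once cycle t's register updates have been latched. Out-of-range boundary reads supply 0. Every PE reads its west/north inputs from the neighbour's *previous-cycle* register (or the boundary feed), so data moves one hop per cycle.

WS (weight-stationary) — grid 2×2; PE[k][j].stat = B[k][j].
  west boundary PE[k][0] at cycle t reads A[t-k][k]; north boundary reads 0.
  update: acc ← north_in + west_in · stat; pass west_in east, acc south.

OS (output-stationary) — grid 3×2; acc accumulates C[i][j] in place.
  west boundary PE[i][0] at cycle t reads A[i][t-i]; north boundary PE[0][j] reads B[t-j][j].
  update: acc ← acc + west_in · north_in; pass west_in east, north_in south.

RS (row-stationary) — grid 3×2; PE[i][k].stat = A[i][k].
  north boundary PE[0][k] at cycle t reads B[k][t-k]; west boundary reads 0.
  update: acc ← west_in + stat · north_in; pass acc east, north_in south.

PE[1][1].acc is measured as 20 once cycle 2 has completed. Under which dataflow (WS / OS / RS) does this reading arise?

— WS: 2×2; PE[1][1] trace:
  c0 r1c1: 0 / 0 / 0
  c1 r1c1: 0 / 0 / 0
  c2 r1c1: 20 / 4 / 20
— OS: 3×2; PE[1][1] trace:
  c0 r1c1: 0 / 0 / 0
  c1 r1c1: 0 / 0 / 0
  c2 r1c1: 36 / 6 / 6
— RS: 3×2; PE[1][1] trace:
  c0 r1c1: 0 / 0 / 0
  c1 r1c1: 0 / 0 / 0
  c2 r1c1: 28 / 28 / 2

dataflow = WS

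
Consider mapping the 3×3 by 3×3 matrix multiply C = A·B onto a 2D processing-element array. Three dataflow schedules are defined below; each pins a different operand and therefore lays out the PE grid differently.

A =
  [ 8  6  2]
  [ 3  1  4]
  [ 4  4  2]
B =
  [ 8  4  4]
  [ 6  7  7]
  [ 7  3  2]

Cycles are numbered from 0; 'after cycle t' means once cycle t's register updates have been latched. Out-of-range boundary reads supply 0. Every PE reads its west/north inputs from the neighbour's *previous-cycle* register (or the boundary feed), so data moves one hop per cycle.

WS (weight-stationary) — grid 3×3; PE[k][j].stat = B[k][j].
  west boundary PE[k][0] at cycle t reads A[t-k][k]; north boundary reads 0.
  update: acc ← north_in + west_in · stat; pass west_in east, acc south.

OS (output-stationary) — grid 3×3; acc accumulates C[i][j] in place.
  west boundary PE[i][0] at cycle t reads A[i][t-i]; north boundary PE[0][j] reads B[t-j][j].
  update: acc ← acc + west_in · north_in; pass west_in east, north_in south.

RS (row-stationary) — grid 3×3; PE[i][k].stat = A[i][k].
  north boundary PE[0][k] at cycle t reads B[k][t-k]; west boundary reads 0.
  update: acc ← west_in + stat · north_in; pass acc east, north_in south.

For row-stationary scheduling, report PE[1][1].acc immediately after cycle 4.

RS 3×3: PE[1][1] cycle-by-cycle (with neighbour feeds):
  step 0 · PE0,1: acc=0; fwd→0 fwd↓0
  step 0 · PE1,0: acc=0; fwd→0 fwd↓0
  step 0 · PE1,1: acc=0; fwd→0 fwd↓0
  step 1 · PE0,1: acc=100; fwd→100 fwd↓6
  step 1 · PE1,0: acc=24; fwd→24 fwd↓8
  step 1 · PE1,1: acc=0; fwd→0 fwd↓0
  step 2 · PE0,1: acc=74; fwd→74 fwd↓7
  step 2 · PE1,0: acc=12; fwd→12 fwd↓4
  step 2 · PE1,1: acc=30; fwd→30 fwd↓6
  step 3 · PE0,1: acc=74; fwd→74 fwd↓7
  step 3 · PE1,0: acc=12; fwd→12 fwd↓4
  step 3 · PE1,1: acc=19; fwd→19 fwd↓7
  step 4 · PE0,1: acc=0; fwd→0 fwd↓0
  step 4 · PE1,0: acc=0; fwd→0 fwd↓0
  step 4 · PE1,1: acc=19; fwd→19 fwd↓7

PE[1][1].acc = 19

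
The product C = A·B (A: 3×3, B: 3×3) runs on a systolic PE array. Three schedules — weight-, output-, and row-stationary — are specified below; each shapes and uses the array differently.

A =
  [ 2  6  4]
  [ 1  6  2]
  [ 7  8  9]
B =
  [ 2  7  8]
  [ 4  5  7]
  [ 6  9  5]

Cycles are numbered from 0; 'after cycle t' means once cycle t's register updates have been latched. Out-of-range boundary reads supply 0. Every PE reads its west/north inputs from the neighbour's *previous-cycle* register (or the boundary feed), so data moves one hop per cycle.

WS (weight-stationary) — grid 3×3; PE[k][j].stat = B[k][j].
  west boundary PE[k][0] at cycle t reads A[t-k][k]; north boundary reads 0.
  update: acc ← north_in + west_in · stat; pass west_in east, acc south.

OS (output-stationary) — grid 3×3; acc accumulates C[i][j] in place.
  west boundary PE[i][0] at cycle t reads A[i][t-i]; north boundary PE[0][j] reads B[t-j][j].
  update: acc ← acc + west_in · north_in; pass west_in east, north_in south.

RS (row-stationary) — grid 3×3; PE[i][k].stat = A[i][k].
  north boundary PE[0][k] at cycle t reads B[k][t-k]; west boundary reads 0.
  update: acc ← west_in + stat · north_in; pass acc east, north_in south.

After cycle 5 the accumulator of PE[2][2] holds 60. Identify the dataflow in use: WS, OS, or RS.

— WS: 3×3; PE[2][2] trace:
  @0  [2,2]  acc 0  |  →0  ↓0
  @1  [2,2]  acc 0  |  →0  ↓0
  @2  [2,2]  acc 0  |  →0  ↓0
  @3  [2,2]  acc 0  |  →0  ↓0
  @4  [2,2]  acc 78  |  →4  ↓78
  @5  [2,2]  acc 60  |  →2  ↓60
— OS: 3×3; PE[2][2] trace:
  @0  [2,2]  acc 0  |  →0  ↓0
  @1  [2,2]  acc 0  |  →0  ↓0
  @2  [2,2]  acc 0  |  →0  ↓0
  @3  [2,2]  acc 0  |  →0  ↓0
  @4  [2,2]  acc 56  |  →7  ↓8
  @5  [2,2]  acc 112  |  →8  ↓7
— RS: 3×3; PE[2][2] trace:
  @0  [2,2]  acc 0  |  →0  ↓0
  @1  [2,2]  acc 0  |  →0  ↓0
  @2  [2,2]  acc 0  |  →0  ↓0
  @3  [2,2]  acc 0  |  →0  ↓0
  @4  [2,2]  acc 100  |  →100  ↓6
  @5  [2,2]  acc 170  |  →170  ↓9

dataflow = WS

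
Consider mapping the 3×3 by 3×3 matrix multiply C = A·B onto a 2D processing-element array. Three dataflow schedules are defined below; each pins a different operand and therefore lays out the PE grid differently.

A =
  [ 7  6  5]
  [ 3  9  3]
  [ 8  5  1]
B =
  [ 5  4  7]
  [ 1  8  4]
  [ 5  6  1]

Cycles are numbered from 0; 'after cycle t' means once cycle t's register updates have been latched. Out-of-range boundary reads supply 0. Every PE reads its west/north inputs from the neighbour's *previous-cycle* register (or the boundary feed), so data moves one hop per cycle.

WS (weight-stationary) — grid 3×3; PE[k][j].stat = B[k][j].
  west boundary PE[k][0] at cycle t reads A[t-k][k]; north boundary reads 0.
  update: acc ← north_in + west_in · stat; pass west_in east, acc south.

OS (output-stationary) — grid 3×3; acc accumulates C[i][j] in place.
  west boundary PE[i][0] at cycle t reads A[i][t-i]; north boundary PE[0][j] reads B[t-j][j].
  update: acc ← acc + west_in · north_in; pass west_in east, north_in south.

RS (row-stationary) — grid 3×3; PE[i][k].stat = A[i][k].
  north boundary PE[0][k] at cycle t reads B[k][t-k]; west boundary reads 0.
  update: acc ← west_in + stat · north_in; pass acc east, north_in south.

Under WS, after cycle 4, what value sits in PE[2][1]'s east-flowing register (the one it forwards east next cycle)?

WS 3×3: PE[2][1] cycle-by-cycle (with neighbour feeds):
  0: (1,1).acc=0  regs=<0,0>
  0: (2,0).acc=0  regs=<0,0>
  0: (2,1).acc=0  regs=<0,0>
  1: (1,1).acc=0  regs=<0,0>
  1: (2,0).acc=0  regs=<0,0>
  1: (2,1).acc=0  regs=<0,0>
  2: (1,1).acc=76  regs=<6,76>
  2: (2,0).acc=66  regs=<5,66>
  2: (2,1).acc=0  regs=<0,0>
  3: (1,1).acc=84  regs=<9,84>
  3: (2,0).acc=39  regs=<3,39>
  3: (2,1).acc=106  regs=<5,106>
  4: (1,1).acc=72  regs=<5,72>
  4: (2,0).acc=50  regs=<1,50>
  4: (2,1).acc=102  regs=<3,102>

register = 3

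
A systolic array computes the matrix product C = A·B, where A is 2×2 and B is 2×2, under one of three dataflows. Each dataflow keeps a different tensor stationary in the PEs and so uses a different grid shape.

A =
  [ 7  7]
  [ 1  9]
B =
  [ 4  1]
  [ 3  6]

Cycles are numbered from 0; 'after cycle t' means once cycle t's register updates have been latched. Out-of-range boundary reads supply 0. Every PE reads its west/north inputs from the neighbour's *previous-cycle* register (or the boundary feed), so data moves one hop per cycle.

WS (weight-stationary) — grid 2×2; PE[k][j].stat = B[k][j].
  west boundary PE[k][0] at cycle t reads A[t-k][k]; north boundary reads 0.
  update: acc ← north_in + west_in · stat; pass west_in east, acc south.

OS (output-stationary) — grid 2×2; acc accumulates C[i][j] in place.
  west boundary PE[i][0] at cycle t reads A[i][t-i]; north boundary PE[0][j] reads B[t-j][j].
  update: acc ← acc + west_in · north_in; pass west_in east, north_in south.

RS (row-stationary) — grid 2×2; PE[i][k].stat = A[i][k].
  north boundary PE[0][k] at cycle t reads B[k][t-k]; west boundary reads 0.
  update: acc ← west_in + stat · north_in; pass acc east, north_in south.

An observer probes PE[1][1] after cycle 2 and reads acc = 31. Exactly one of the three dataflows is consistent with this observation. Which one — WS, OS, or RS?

— WS: 2×2; PE[1][1] trace:
  after 0 — PE[1][1] acc=0, pass-E 0, pass-S 0
  after 1 — PE[1][1] acc=0, pass-E 0, pass-S 0
  after 2 — PE[1][1] acc=49, pass-E 7, pass-S 49
— OS: 2×2; PE[1][1] trace:
  after 0 — PE[1][1] acc=0, pass-E 0, pass-S 0
  after 1 — PE[1][1] acc=0, pass-E 0, pass-S 0
  after 2 — PE[1][1] acc=1, pass-E 1, pass-S 1
— RS: 2×2; PE[1][1] trace:
  after 0 — PE[1][1] acc=0, pass-E 0, pass-S 0
  after 1 — PE[1][1] acc=0, pass-E 0, pass-S 0
  after 2 — PE[1][1] acc=31, pass-E 31, pass-S 3

dataflow = RS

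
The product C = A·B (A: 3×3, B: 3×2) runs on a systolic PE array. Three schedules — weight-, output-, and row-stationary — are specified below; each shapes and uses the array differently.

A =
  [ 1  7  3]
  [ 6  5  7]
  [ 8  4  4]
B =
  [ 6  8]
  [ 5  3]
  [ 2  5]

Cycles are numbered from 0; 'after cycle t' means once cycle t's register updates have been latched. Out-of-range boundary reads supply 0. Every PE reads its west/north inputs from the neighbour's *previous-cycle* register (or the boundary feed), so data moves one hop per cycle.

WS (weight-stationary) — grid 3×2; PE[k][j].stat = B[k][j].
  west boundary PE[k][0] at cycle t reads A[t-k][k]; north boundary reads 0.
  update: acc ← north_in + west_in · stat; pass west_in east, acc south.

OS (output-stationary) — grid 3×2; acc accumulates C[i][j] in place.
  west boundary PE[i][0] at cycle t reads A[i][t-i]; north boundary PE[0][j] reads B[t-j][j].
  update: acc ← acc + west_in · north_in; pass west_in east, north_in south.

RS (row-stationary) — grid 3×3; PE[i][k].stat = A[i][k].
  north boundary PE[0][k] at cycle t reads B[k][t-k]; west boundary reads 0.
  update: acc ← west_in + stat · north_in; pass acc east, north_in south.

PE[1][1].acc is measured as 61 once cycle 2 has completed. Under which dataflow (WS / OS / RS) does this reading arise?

WS (3×2 grid), PE[1][1]:
  after 0 — PE[1][1] acc=0, pass-E 0, pass-S 0
  after 1 — PE[1][1] acc=0, pass-E 0, pass-S 0
  after 2 — PE[1][1] acc=29, pass-E 7, pass-S 29
OS (3×2 grid), PE[1][1]:
  after 0 — PE[1][1] acc=0, pass-E 0, pass-S 0
  after 1 — PE[1][1] acc=0, pass-E 0, pass-S 0
  after 2 — PE[1][1] acc=48, pass-E 6, pass-S 8
RS (3×3 grid), PE[1][1]:
  after 0 — PE[1][1] acc=0, pass-E 0, pass-S 0
  after 1 — PE[1][1] acc=0, pass-E 0, pass-S 0
  after 2 — PE[1][1] acc=61, pass-E 61, pass-S 5

dataflow = RS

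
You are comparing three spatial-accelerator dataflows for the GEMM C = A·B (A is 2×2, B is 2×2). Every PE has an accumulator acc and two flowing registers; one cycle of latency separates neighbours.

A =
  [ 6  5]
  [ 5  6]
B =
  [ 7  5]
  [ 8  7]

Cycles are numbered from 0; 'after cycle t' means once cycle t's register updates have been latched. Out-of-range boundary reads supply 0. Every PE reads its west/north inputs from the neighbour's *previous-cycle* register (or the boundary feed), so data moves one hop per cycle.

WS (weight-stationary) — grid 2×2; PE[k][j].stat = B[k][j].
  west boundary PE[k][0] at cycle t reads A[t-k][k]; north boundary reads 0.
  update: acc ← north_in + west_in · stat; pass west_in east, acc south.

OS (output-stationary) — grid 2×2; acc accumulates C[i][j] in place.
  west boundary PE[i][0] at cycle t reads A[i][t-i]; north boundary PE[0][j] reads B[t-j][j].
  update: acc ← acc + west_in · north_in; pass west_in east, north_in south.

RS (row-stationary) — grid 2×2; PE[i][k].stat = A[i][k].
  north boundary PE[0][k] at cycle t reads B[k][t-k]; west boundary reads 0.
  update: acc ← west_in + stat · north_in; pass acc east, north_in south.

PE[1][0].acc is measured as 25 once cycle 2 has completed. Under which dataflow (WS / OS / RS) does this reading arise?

dataflow = RS

WS [2×2] PE[1][0] across cycles:
  after 0 — PE[1][0] acc=0, pass-E 0, pass-S 0
  after 1 — PE[1][0] acc=82, pass-E 5, pass-S 82
  after 2 — PE[1][0] acc=83, pass-E 6, pass-S 83
OS [2×2] PE[1][0] across cycles:
  after 0 — PE[1][0] acc=0, pass-E 0, pass-S 0
  after 1 — PE[1][0] acc=35, pass-E 5, pass-S 7
  after 2 — PE[1][0] acc=83, pass-E 6, pass-S 8
RS [2×2] PE[1][0] across cycles:
  after 0 — PE[1][0] acc=0, pass-E 0, pass-S 0
  after 1 — PE[1][0] acc=35, pass-E 35, pass-S 7
  after 2 — PE[1][0] acc=25, pass-E 25, pass-S 5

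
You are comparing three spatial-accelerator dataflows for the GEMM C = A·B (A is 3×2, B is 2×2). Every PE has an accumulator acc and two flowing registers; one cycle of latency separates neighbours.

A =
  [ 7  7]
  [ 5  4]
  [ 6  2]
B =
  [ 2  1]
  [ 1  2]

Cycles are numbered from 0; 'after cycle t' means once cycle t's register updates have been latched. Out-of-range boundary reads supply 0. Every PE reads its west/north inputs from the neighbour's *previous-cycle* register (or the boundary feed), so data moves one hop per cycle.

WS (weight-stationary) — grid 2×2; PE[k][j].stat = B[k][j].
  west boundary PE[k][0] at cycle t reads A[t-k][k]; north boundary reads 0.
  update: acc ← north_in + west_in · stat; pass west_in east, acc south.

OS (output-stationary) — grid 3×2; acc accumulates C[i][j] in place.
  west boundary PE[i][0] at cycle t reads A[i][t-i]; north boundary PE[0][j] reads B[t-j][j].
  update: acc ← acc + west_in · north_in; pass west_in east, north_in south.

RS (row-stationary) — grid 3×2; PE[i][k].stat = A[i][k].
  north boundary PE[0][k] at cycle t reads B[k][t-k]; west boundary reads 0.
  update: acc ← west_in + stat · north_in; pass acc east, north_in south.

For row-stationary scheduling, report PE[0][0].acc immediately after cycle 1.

PE[0][0].acc = 7

RS (3×2). Following PE[0][0] plus its west/north inputs:
  after 0 — PE[0][0] acc=14, pass-E 14, pass-S 2
  after 1 — PE[0][0] acc=7, pass-E 7, pass-S 1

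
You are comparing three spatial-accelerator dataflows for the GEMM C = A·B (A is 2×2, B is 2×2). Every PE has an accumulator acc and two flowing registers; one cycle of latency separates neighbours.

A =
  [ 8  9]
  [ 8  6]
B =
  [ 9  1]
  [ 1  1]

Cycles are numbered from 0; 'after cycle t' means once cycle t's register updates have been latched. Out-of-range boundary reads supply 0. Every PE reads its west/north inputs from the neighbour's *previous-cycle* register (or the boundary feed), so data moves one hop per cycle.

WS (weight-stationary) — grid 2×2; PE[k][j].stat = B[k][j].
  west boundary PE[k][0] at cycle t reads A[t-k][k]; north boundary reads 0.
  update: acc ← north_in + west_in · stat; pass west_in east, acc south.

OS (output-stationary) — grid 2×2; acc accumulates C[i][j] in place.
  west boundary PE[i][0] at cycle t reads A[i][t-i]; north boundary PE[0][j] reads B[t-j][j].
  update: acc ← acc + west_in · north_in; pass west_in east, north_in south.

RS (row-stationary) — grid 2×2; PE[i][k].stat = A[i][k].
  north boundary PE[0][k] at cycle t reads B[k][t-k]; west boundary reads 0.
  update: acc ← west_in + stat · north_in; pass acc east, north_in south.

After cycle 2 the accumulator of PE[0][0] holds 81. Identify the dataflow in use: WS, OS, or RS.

WS (2×2 grid), PE[0][0]:
  @0  [0,0]  acc 72  |  →8  ↓72
  @1  [0,0]  acc 72  |  →8  ↓72
  @2  [0,0]  acc 0  |  →0  ↓0
OS (2×2 grid), PE[0][0]:
  @0  [0,0]  acc 72  |  →8  ↓9
  @1  [0,0]  acc 81  |  →9  ↓1
  @2  [0,0]  acc 81  |  →0  ↓0
RS (2×2 grid), PE[0][0]:
  @0  [0,0]  acc 72  |  →72  ↓9
  @1  [0,0]  acc 8  |  →8  ↓1
  @2  [0,0]  acc 0  |  →0  ↓0

dataflow = OS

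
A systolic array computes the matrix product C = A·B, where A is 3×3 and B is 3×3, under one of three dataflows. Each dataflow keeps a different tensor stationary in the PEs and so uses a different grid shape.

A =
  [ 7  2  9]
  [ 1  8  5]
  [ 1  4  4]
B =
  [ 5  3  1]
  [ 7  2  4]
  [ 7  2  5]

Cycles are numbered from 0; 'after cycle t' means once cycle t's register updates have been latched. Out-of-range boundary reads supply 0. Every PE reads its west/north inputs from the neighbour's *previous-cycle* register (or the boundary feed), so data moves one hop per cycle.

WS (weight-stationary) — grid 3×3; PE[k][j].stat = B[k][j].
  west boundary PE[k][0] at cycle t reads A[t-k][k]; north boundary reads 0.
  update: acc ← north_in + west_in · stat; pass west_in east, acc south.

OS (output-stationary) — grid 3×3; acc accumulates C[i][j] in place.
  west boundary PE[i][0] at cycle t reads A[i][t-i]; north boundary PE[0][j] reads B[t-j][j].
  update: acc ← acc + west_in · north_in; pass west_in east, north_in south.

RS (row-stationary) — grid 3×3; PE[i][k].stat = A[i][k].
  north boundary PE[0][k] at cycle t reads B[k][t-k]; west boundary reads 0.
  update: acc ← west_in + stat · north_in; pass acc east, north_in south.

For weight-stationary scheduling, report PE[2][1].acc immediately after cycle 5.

PE[2][1].acc = 19

WS 3×3: PE[2][1] cycle-by-cycle (with neighbour feeds):
  cycle 0: PE[1][1] → acc 0, east 0, south 0
  cycle 0: PE[2][0] → acc 0, east 0, south 0
  cycle 0: PE[2][1] → acc 0, east 0, south 0
  cycle 1: PE[1][1] → acc 0, east 0, south 0
  cycle 1: PE[2][0] → acc 0, east 0, south 0
  cycle 1: PE[2][1] → acc 0, east 0, south 0
  cycle 2: PE[1][1] → acc 25, east 2, south 25
  cycle 2: PE[2][0] → acc 112, east 9, south 112
  cycle 2: PE[2][1] → acc 0, east 0, south 0
  cycle 3: PE[1][1] → acc 19, east 8, south 19
  cycle 3: PE[2][0] → acc 96, east 5, south 96
  cycle 3: PE[2][1] → acc 43, east 9, south 43
  cycle 4: PE[1][1] → acc 11, east 4, south 11
  cycle 4: PE[2][0] → acc 61, east 4, south 61
  cycle 4: PE[2][1] → acc 29, east 5, south 29
  cycle 5: PE[1][1] → acc 0, east 0, south 0
  cycle 5: PE[2][0] → acc 0, east 0, south 0
  cycle 5: PE[2][1] → acc 19, east 4, south 19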